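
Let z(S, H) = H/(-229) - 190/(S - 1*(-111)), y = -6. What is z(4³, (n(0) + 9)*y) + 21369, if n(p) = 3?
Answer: 171266353/8015 ≈ 21368.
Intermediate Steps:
z(S, H) = -190/(111 + S) - H/229 (z(S, H) = H*(-1/229) - 190/(S + 111) = -H/229 - 190/(111 + S) = -190/(111 + S) - H/229)
z(4³, (n(0) + 9)*y) + 21369 = (-43510 - 111*(3 + 9)*(-6) - 1*(3 + 9)*(-6)*4³)/(229*(111 + 4³)) + 21369 = (-43510 - 1332*(-6) - 1*12*(-6)*64)/(229*(111 + 64)) + 21369 = (1/229)*(-43510 - 111*(-72) - 1*(-72)*64)/175 + 21369 = (1/229)*(1/175)*(-43510 + 7992 + 4608) + 21369 = (1/229)*(1/175)*(-30910) + 21369 = -6182/8015 + 21369 = 171266353/8015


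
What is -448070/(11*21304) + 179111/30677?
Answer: 14114072397/3594485444 ≈ 3.9266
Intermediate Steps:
-448070/(11*21304) + 179111/30677 = -448070/234344 + 179111*(1/30677) = -448070*1/234344 + 179111/30677 = -224035/117172 + 179111/30677 = 14114072397/3594485444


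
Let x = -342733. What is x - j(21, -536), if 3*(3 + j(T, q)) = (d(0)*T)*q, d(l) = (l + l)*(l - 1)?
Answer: -342730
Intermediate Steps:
d(l) = 2*l*(-1 + l) (d(l) = (2*l)*(-1 + l) = 2*l*(-1 + l))
j(T, q) = -3 (j(T, q) = -3 + (((2*0*(-1 + 0))*T)*q)/3 = -3 + (((2*0*(-1))*T)*q)/3 = -3 + ((0*T)*q)/3 = -3 + (0*q)/3 = -3 + (⅓)*0 = -3 + 0 = -3)
x - j(21, -536) = -342733 - 1*(-3) = -342733 + 3 = -342730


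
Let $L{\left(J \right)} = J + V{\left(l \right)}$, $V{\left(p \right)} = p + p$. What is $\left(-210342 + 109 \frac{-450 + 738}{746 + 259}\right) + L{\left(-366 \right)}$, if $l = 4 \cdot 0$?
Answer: $- \frac{70576716}{335} \approx -2.1068 \cdot 10^{5}$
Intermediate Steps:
$l = 0$
$V{\left(p \right)} = 2 p$
$L{\left(J \right)} = J$ ($L{\left(J \right)} = J + 2 \cdot 0 = J + 0 = J$)
$\left(-210342 + 109 \frac{-450 + 738}{746 + 259}\right) + L{\left(-366 \right)} = \left(-210342 + 109 \frac{-450 + 738}{746 + 259}\right) - 366 = \left(-210342 + 109 \cdot \frac{288}{1005}\right) - 366 = \left(-210342 + 109 \cdot 288 \cdot \frac{1}{1005}\right) - 366 = \left(-210342 + 109 \cdot \frac{96}{335}\right) - 366 = \left(-210342 + \frac{10464}{335}\right) - 366 = - \frac{70454106}{335} - 366 = - \frac{70576716}{335}$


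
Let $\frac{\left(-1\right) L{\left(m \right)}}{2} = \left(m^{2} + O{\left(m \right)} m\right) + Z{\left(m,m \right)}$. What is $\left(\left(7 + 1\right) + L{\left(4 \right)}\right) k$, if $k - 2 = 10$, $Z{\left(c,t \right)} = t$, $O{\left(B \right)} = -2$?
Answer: $-192$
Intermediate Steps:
$k = 12$ ($k = 2 + 10 = 12$)
$L{\left(m \right)} = - 2 m^{2} + 2 m$ ($L{\left(m \right)} = - 2 \left(\left(m^{2} - 2 m\right) + m\right) = - 2 \left(m^{2} - m\right) = - 2 m^{2} + 2 m$)
$\left(\left(7 + 1\right) + L{\left(4 \right)}\right) k = \left(\left(7 + 1\right) + 2 \cdot 4 \left(1 - 4\right)\right) 12 = \left(8 + 2 \cdot 4 \left(1 - 4\right)\right) 12 = \left(8 + 2 \cdot 4 \left(-3\right)\right) 12 = \left(8 - 24\right) 12 = \left(-16\right) 12 = -192$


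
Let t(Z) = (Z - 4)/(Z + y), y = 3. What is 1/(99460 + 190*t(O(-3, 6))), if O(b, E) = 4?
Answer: 1/99460 ≈ 1.0054e-5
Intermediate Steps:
t(Z) = (-4 + Z)/(3 + Z) (t(Z) = (Z - 4)/(Z + 3) = (-4 + Z)/(3 + Z))
1/(99460 + 190*t(O(-3, 6))) = 1/(99460 + 190*((-4 + 4)/(3 + 4))) = 1/(99460 + 190*(0/7)) = 1/(99460 + 190*((⅐)*0)) = 1/(99460 + 190*0) = 1/(99460 + 0) = 1/99460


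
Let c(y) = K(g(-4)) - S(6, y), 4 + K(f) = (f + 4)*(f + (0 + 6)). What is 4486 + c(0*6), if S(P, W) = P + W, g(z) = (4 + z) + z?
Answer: 4476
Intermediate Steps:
g(z) = 4 + 2*z
K(f) = -4 + (4 + f)*(6 + f) (K(f) = -4 + (f + 4)*(f + (0 + 6)) = -4 + (4 + f)*(f + 6) = -4 + (4 + f)*(6 + f))
c(y) = -10 - y (c(y) = (20 + (4 + 2*(-4))**2 + 10*(4 + 2*(-4))) - (6 + y) = (20 + (4 - 8)**2 + 10*(4 - 8)) + (-6 - y) = (20 + (-4)**2 + 10*(-4)) + (-6 - y) = (20 + 16 - 40) + (-6 - y) = -4 + (-6 - y) = -10 - y)
4486 + c(0*6) = 4486 + (-10 - 0*6) = 4486 + (-10 - 1*0) = 4486 + (-10 + 0) = 4486 - 10 = 4476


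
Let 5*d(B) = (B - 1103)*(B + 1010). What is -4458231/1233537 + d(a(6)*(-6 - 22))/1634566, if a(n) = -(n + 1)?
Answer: -6297609773814/1680248033285 ≈ -3.7480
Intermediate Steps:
a(n) = -1 - n (a(n) = -(1 + n) = -1 - n)
d(B) = (-1103 + B)*(1010 + B)/5 (d(B) = ((B - 1103)*(B + 1010))/5 = ((-1103 + B)*(1010 + B))/5 = (-1103 + B)*(1010 + B)/5)
-4458231/1233537 + d(a(6)*(-6 - 22))/1634566 = -4458231/1233537 + (-222806 - 93*(-1 - 1*6)*(-6 - 22)/5 + ((-1 - 1*6)*(-6 - 22))²/5)/1634566 = -4458231*1/1233537 + (-222806 - 93*(-1 - 6)*(-28)/5 + ((-1 - 6)*(-28))²/5)*(1/1634566) = -1486077/411179 + (-222806 - (-651)*(-28)/5 + (-7*(-28))²/5)*(1/1634566) = -1486077/411179 + (-222806 - 93/5*196 + (⅕)*196²)*(1/1634566) = -1486077/411179 + (-222806 - 18228/5 + (⅕)*38416)*(1/1634566) = -1486077/411179 + (-222806 - 18228/5 + 38416/5)*(1/1634566) = -1486077/411179 - 1093842/5*1/1634566 = -1486077/411179 - 546921/4086415 = -6297609773814/1680248033285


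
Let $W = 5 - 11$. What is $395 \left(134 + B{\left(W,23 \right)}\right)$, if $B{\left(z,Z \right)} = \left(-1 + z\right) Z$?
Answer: $-10665$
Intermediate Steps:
$W = -6$
$B{\left(z,Z \right)} = Z \left(-1 + z\right)$
$395 \left(134 + B{\left(W,23 \right)}\right) = 395 \left(134 + 23 \left(-1 - 6\right)\right) = 395 \left(134 + 23 \left(-7\right)\right) = 395 \left(134 - 161\right) = 395 \left(-27\right) = -10665$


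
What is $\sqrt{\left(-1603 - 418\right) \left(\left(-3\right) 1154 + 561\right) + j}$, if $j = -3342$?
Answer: $\sqrt{5859579} \approx 2420.7$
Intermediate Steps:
$\sqrt{\left(-1603 - 418\right) \left(\left(-3\right) 1154 + 561\right) + j} = \sqrt{\left(-1603 - 418\right) \left(\left(-3\right) 1154 + 561\right) - 3342} = \sqrt{- 2021 \left(-3462 + 561\right) - 3342} = \sqrt{\left(-2021\right) \left(-2901\right) - 3342} = \sqrt{5862921 - 3342} = \sqrt{5859579}$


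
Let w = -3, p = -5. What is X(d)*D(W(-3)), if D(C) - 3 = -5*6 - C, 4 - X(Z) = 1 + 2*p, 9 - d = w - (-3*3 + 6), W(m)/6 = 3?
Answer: -585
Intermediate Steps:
W(m) = 18 (W(m) = 6*3 = 18)
d = 9 (d = 9 - (-3 - (-3*3 + 6)) = 9 - (-3 - (-9 + 6)) = 9 - (-3 - 1*(-3)) = 9 - (-3 + 3) = 9 - 1*0 = 9 + 0 = 9)
X(Z) = 13 (X(Z) = 4 - (1 + 2*(-5)) = 4 - (1 - 10) = 4 - 1*(-9) = 4 + 9 = 13)
D(C) = -27 - C (D(C) = 3 + (-5*6 - C) = 3 + (-30 - C) = -27 - C)
X(d)*D(W(-3)) = 13*(-27 - 1*18) = 13*(-27 - 18) = 13*(-45) = -585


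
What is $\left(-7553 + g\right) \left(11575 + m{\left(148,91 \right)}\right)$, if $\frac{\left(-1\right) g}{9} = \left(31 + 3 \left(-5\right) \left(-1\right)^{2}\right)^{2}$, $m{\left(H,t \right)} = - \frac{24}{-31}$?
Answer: $- \frac{3537174593}{31} \approx -1.141 \cdot 10^{8}$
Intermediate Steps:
$m{\left(H,t \right)} = \frac{24}{31}$ ($m{\left(H,t \right)} = \left(-24\right) \left(- \frac{1}{31}\right) = \frac{24}{31}$)
$g = -2304$ ($g = - 9 \left(31 + 3 \left(-5\right) \left(-1\right)^{2}\right)^{2} = - 9 \left(31 - 15\right)^{2} = - 9 \cdot 16^{2} = \left(-9\right) 256 = -2304$)
$\left(-7553 + g\right) \left(11575 + m{\left(148,91 \right)}\right) = \left(-7553 - 2304\right) \left(11575 + \frac{24}{31}\right) = \left(-9857\right) \frac{358849}{31} = - \frac{3537174593}{31}$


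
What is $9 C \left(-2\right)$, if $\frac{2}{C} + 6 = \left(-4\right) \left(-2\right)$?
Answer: $-18$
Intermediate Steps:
$C = 1$ ($C = \frac{2}{-6 - -8} = \frac{2}{-6 + 8} = \frac{2}{2} = 2 \cdot \frac{1}{2} = 1$)
$9 C \left(-2\right) = 9 \cdot 1 \left(-2\right) = 9 \left(-2\right) = -18$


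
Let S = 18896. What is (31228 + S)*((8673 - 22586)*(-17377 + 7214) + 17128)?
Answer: 7088282803428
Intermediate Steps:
(31228 + S)*((8673 - 22586)*(-17377 + 7214) + 17128) = (31228 + 18896)*((8673 - 22586)*(-17377 + 7214) + 17128) = 50124*(-13913*(-10163) + 17128) = 50124*(141397819 + 17128) = 50124*141414947 = 7088282803428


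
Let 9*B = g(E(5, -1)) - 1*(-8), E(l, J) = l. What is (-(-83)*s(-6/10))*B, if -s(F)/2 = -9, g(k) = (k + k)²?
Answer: 17928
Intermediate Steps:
g(k) = 4*k² (g(k) = (2*k)² = 4*k²)
s(F) = 18 (s(F) = -2*(-9) = 18)
B = 12 (B = (4*5² - 1*(-8))/9 = (4*25 + 8)/9 = (100 + 8)/9 = (⅑)*108 = 12)
(-(-83)*s(-6/10))*B = -(-83)*18*12 = -83*(-18)*12 = 1494*12 = 17928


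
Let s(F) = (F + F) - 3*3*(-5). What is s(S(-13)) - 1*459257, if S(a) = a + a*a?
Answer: -458900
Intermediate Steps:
S(a) = a + a²
s(F) = 45 + 2*F (s(F) = 2*F - 9*(-5) = 2*F + 45 = 45 + 2*F)
s(S(-13)) - 1*459257 = (45 + 2*(-13*(1 - 13))) - 1*459257 = (45 + 2*(-13*(-12))) - 459257 = (45 + 2*156) - 459257 = (45 + 312) - 459257 = 357 - 459257 = -458900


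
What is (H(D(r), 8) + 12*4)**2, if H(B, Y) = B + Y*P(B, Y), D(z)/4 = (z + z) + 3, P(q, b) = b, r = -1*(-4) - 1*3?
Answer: 17424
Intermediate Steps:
r = 1 (r = 4 - 3 = 1)
D(z) = 12 + 8*z (D(z) = 4*((z + z) + 3) = 4*(2*z + 3) = 4*(3 + 2*z) = 12 + 8*z)
H(B, Y) = B + Y**2 (H(B, Y) = B + Y*Y = B + Y**2)
(H(D(r), 8) + 12*4)**2 = (((12 + 8*1) + 8**2) + 12*4)**2 = (((12 + 8) + 64) + 48)**2 = ((20 + 64) + 48)**2 = (84 + 48)**2 = 132**2 = 17424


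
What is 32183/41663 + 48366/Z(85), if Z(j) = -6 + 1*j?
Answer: 2017615115/3291377 ≈ 613.00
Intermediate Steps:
Z(j) = -6 + j
32183/41663 + 48366/Z(85) = 32183/41663 + 48366/(-6 + 85) = 32183*(1/41663) + 48366/79 = 32183/41663 + 48366*(1/79) = 32183/41663 + 48366/79 = 2017615115/3291377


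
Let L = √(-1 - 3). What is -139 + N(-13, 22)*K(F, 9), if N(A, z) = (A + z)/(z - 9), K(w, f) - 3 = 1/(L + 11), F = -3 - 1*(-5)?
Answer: -222401/1625 - 18*I/1625 ≈ -136.86 - 0.011077*I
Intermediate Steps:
L = 2*I (L = √(-4) = 2*I ≈ 2.0*I)
F = 2 (F = -3 + 5 = 2)
K(w, f) = 3 + (11 - 2*I)/125 (K(w, f) = 3 + 1/(2*I + 11) = 3 + 1/(11 + 2*I) = 3 + (11 - 2*I)/125)
N(A, z) = (A + z)/(-9 + z)
-139 + N(-13, 22)*K(F, 9) = -139 + ((-13 + 22)/(-9 + 22))*(386/125 - 2*I/125) = -139 + (9/13)*(386/125 - 2*I/125) = -139 + ((1/13)*9)*(386/125 - 2*I/125) = -139 + 9*(386/125 - 2*I/125)/13 = -139 + (3474/1625 - 18*I/1625) = -222401/1625 - 18*I/1625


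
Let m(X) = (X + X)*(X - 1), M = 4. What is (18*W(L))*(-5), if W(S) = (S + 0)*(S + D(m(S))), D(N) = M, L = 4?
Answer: -2880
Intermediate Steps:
m(X) = 2*X*(-1 + X) (m(X) = (2*X)*(-1 + X) = 2*X*(-1 + X))
D(N) = 4
W(S) = S*(4 + S) (W(S) = (S + 0)*(S + 4) = S*(4 + S))
(18*W(L))*(-5) = (18*(4*(4 + 4)))*(-5) = (18*(4*8))*(-5) = (18*32)*(-5) = 576*(-5) = -2880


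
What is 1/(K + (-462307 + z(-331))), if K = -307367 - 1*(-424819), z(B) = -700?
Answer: -1/345555 ≈ -2.8939e-6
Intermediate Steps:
K = 117452 (K = -307367 + 424819 = 117452)
1/(K + (-462307 + z(-331))) = 1/(117452 + (-462307 - 700)) = 1/(117452 - 463007) = 1/(-345555) = -1/345555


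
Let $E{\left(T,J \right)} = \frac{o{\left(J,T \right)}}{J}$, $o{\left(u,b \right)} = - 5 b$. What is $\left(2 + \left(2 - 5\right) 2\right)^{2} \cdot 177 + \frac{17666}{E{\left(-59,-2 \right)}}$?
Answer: $\frac{800108}{295} \approx 2712.2$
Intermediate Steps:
$E{\left(T,J \right)} = - \frac{5 T}{J}$ ($E{\left(T,J \right)} = \frac{\left(-5\right) T}{J} = - \frac{5 T}{J}$)
$\left(2 + \left(2 - 5\right) 2\right)^{2} \cdot 177 + \frac{17666}{E{\left(-59,-2 \right)}} = \left(2 + \left(2 - 5\right) 2\right)^{2} \cdot 177 + \frac{17666}{\left(-5\right) \left(-59\right) \frac{1}{-2}} = \left(2 - 6\right)^{2} \cdot 177 + \frac{17666}{\left(-5\right) \left(-59\right) \left(- \frac{1}{2}\right)} = \left(2 - 6\right)^{2} \cdot 177 + \frac{17666}{- \frac{295}{2}} = \left(-4\right)^{2} \cdot 177 + 17666 \left(- \frac{2}{295}\right) = 16 \cdot 177 - \frac{35332}{295} = 2832 - \frac{35332}{295} = \frac{800108}{295}$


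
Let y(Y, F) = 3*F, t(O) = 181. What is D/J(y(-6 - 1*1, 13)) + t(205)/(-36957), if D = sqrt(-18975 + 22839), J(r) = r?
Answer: -181/36957 + 2*sqrt(966)/39 ≈ 1.5890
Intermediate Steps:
D = 2*sqrt(966) (D = sqrt(3864) = 2*sqrt(966) ≈ 62.161)
D/J(y(-6 - 1*1, 13)) + t(205)/(-36957) = (2*sqrt(966))/((3*13)) + 181/(-36957) = (2*sqrt(966))/39 + 181*(-1/36957) = (2*sqrt(966))*(1/39) - 181/36957 = 2*sqrt(966)/39 - 181/36957 = -181/36957 + 2*sqrt(966)/39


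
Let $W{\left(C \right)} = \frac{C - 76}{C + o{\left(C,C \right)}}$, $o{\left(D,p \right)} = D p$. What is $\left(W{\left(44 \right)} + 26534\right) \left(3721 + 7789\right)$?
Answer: $\frac{30235209244}{99} \approx 3.0541 \cdot 10^{8}$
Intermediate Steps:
$W{\left(C \right)} = \frac{-76 + C}{C + C^{2}}$ ($W{\left(C \right)} = \frac{C - 76}{C + C C} = \frac{-76 + C}{C + C^{2}}$)
$\left(W{\left(44 \right)} + 26534\right) \left(3721 + 7789\right) = \left(\frac{-76 + 44}{44 \left(1 + 44\right)} + 26534\right) \left(3721 + 7789\right) = \left(\frac{1}{44} \cdot \frac{1}{45} \left(-32\right) + 26534\right) 11510 = \left(- \frac{8}{495} + 26534\right) 11510 = \frac{13134322}{495} \cdot 11510 = \frac{30235209244}{99}$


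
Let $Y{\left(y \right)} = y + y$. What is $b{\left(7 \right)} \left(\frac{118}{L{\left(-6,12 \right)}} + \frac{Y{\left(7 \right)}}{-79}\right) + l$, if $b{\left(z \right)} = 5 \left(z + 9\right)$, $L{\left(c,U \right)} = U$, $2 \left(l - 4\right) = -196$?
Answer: $\frac{160802}{237} \approx 678.49$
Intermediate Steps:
$Y{\left(y \right)} = 2 y$
$l = -94$ ($l = 4 + \frac{1}{2} \left(-196\right) = 4 - 98 = -94$)
$b{\left(z \right)} = 45 + 5 z$ ($b{\left(z \right)} = 5 \left(9 + z\right) = 45 + 5 z$)
$b{\left(7 \right)} \left(\frac{118}{L{\left(-6,12 \right)}} + \frac{Y{\left(7 \right)}}{-79}\right) + l = \left(45 + 5 \cdot 7\right) \left(\frac{118}{12} + \frac{2 \cdot 7}{-79}\right) - 94 = \left(45 + 35\right) \left(118 \cdot \frac{1}{12} + 14 \left(- \frac{1}{79}\right)\right) - 94 = 80 \left(\frac{59}{6} - \frac{14}{79}\right) - 94 = 80 \cdot \frac{4577}{474} - 94 = \frac{183080}{237} - 94 = \frac{160802}{237}$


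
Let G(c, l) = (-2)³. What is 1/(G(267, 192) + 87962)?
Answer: 1/87954 ≈ 1.1370e-5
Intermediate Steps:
G(c, l) = -8
1/(G(267, 192) + 87962) = 1/(-8 + 87962) = 1/87954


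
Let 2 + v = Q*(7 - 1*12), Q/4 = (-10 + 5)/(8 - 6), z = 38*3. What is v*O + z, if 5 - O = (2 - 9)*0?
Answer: 354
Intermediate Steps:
z = 114
O = 5 (O = 5 - (2 - 9)*0 = 5 - (-7)*0 = 5 - 1*0 = 5 + 0 = 5)
Q = -10 (Q = 4*((-10 + 5)/(8 - 6)) = 4*(-5/2) = -10)
v = 48 (v = -2 - 10*(7 - 1*12) = -2 - 10*(7 - 12) = -2 - 10*(-5) = -2 + 50 = 48)
v*O + z = 48*5 + 114 = 240 + 114 = 354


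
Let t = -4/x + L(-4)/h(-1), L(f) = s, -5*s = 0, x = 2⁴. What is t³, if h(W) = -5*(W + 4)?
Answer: -1/64 ≈ -0.015625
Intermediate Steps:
h(W) = -20 - 5*W (h(W) = -5*(4 + W) = -20 - 5*W)
x = 16
s = 0 (s = -⅕*0 = 0)
L(f) = 0
t = -¼ (t = -4/16 + 0/(-20 - 5*(-1)) = -4*1/16 + 0/(-20 + 5) = -¼ + 0/(-15) = -¼ + 0*(-1/15) = -¼ + 0 = -¼ ≈ -0.25000)
t³ = (-¼)³ = -1/64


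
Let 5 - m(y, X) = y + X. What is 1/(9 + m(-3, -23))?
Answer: 1/40 ≈ 0.025000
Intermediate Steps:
m(y, X) = 5 - X - y (m(y, X) = 5 - (y + X) = 5 - (X + y) = 5 + (-X - y) = 5 - X - y)
1/(9 + m(-3, -23)) = 1/(9 + (5 - 1*(-23) - 1*(-3))) = 1/(9 + (5 + 23 + 3)) = 1/(9 + 31) = 1/40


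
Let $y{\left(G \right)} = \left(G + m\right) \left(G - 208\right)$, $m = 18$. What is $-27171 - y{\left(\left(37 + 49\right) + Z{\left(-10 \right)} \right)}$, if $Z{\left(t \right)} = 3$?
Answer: $-14438$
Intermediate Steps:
$y{\left(G \right)} = \left(-208 + G\right) \left(18 + G\right)$ ($y{\left(G \right)} = \left(G + 18\right) \left(G - 208\right) = \left(18 + G\right) \left(-208 + G\right) = \left(-208 + G\right) \left(18 + G\right)$)
$-27171 - y{\left(\left(37 + 49\right) + Z{\left(-10 \right)} \right)} = -27171 - \left(-3744 + \left(\left(37 + 49\right) + 3\right)^{2} - 190 \left(\left(37 + 49\right) + 3\right)\right) = -27171 - \left(-3744 + \left(86 + 3\right)^{2} - 190 \left(86 + 3\right)\right) = -27171 - \left(-3744 + 89^{2} - 16910\right) = -27171 - \left(-3744 + 7921 - 16910\right) = -27171 - -12733 = -27171 + 12733 = -14438$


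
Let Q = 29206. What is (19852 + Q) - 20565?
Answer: 28493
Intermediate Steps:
(19852 + Q) - 20565 = (19852 + 29206) - 20565 = 49058 - 20565 = 28493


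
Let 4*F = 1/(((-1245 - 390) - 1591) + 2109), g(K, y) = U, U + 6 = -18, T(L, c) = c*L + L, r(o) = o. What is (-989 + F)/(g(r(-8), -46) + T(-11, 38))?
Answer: 1472951/674668 ≈ 2.1832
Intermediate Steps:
T(L, c) = L + L*c (T(L, c) = L*c + L = L + L*c)
U = -24 (U = -6 - 18 = -24)
g(K, y) = -24
F = -1/4468 (F = 1/(4*(((-1245 - 390) - 1591) + 2109)) = 1/(4*((-1635 - 1591) + 2109)) = 1/(4*(-3226 + 2109)) = (¼)/(-1117) = (¼)*(-1/1117) = -1/4468 ≈ -0.00022381)
(-989 + F)/(g(r(-8), -46) + T(-11, 38)) = (-989 - 1/4468)/(-24 - 11*(1 + 38)) = -4418853/(4468*(-24 - 11*39)) = -4418853/(4468*(-24 - 429)) = -4418853/4468/(-453) = -4418853/4468*(-1/453) = 1472951/674668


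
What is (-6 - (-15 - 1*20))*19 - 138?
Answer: 413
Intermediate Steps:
(-6 - (-15 - 1*20))*19 - 138 = (-6 - (-15 - 20))*19 - 138 = (-6 - 1*(-35))*19 - 138 = (-6 + 35)*19 - 138 = 29*19 - 138 = 551 - 138 = 413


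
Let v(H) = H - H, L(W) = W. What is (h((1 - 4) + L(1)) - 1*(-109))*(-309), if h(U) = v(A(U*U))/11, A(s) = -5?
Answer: -33681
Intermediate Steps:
v(H) = 0
h(U) = 0 (h(U) = 0/11 = 0*(1/11) = 0)
(h((1 - 4) + L(1)) - 1*(-109))*(-309) = (0 - 1*(-109))*(-309) = (0 + 109)*(-309) = 109*(-309) = -33681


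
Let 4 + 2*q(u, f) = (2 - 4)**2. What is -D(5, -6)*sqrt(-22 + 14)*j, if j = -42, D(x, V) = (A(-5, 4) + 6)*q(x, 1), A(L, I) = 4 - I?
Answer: 0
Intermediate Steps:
q(u, f) = 0 (q(u, f) = -2 + (2 - 4)**2/2 = -2 + (1/2)*(-2)**2 = -2 + (1/2)*4 = -2 + 2 = 0)
D(x, V) = 0 (D(x, V) = ((4 - 1*4) + 6)*0 = ((4 - 4) + 6)*0 = (0 + 6)*0 = 6*0 = 0)
-D(5, -6)*sqrt(-22 + 14)*j = -0*sqrt(-22 + 14)*(-42) = -0*sqrt(-8)*(-42) = -0*(2*I*sqrt(2))*(-42) = -0*(-42) = -1*0 = 0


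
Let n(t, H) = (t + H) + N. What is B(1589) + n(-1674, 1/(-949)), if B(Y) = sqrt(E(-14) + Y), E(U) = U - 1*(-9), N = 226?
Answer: -1374153/949 + 12*sqrt(11) ≈ -1408.2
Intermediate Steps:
E(U) = 9 + U (E(U) = U + 9 = 9 + U)
n(t, H) = 226 + H + t (n(t, H) = (t + H) + 226 = (H + t) + 226 = 226 + H + t)
B(Y) = sqrt(-5 + Y) (B(Y) = sqrt((9 - 14) + Y) = sqrt(-5 + Y))
B(1589) + n(-1674, 1/(-949)) = sqrt(-5 + 1589) + (226 + 1/(-949) - 1674) = sqrt(1584) + (226 - 1/949 - 1674) = 12*sqrt(11) - 1374153/949 = -1374153/949 + 12*sqrt(11)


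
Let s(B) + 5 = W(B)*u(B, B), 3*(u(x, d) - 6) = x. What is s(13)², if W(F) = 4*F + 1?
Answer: 2650384/9 ≈ 2.9449e+5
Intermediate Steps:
u(x, d) = 6 + x/3
W(F) = 1 + 4*F
s(B) = -5 + (1 + 4*B)*(6 + B/3)
s(13)² = (-5 + (1 + 4*13)*(18 + 13)/3)² = (-5 + (⅓)*(1 + 52)*31)² = (-5 + (⅓)*53*31)² = (-5 + 1643/3)² = (1628/3)² = 2650384/9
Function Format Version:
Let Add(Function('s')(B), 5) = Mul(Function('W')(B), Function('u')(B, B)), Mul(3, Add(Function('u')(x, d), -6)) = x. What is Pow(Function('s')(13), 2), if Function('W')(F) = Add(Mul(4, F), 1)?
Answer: Rational(2650384, 9) ≈ 2.9449e+5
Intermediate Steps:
Function('u')(x, d) = Add(6, Mul(Rational(1, 3), x))
Function('W')(F) = Add(1, Mul(4, F))
Function('s')(B) = Add(-5, Mul(Add(1, Mul(4, B)), Add(6, Mul(Rational(1, 3), B))))
Pow(Function('s')(13), 2) = Pow(Add(-5, Mul(Rational(1, 3), Add(1, Mul(4, 13)), Add(18, 13))), 2) = Pow(Add(-5, Mul(Rational(1, 3), Add(1, 52), 31)), 2) = Pow(Add(-5, Mul(Rational(1, 3), 53, 31)), 2) = Pow(Add(-5, Rational(1643, 3)), 2) = Pow(Rational(1628, 3), 2) = Rational(2650384, 9)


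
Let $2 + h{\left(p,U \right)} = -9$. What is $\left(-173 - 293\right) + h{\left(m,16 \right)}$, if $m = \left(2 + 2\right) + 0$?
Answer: $-477$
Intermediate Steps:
$m = 4$ ($m = 4 + 0 = 4$)
$h{\left(p,U \right)} = -11$ ($h{\left(p,U \right)} = -2 - 9 = -11$)
$\left(-173 - 293\right) + h{\left(m,16 \right)} = \left(-173 - 293\right) - 11 = -466 - 11 = -477$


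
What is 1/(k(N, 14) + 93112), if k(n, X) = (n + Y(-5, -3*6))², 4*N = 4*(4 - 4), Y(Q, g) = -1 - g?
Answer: 1/93401 ≈ 1.0707e-5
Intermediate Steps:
N = 0 (N = (4*(4 - 4))/4 = (4*0)/4 = (¼)*0 = 0)
k(n, X) = (17 + n)² (k(n, X) = (n + (-1 - (-3)*6))² = (n + (-1 - 1*(-18)))² = (n + (-1 + 18))² = (n + 17)² = (17 + n)²)
1/(k(N, 14) + 93112) = 1/((17 + 0)² + 93112) = 1/(17² + 93112) = 1/(289 + 93112) = 1/93401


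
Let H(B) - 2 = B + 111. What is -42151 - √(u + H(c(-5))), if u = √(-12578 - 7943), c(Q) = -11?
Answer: -42151 - √(102 + I*√20521) ≈ -42163.0 - 6.0768*I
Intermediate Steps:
H(B) = 113 + B (H(B) = 2 + (B + 111) = 2 + (111 + B) = 113 + B)
u = I*√20521 (u = √(-20521) = I*√20521 ≈ 143.25*I)
-42151 - √(u + H(c(-5))) = -42151 - √(I*√20521 + (113 - 11)) = -42151 - √(I*√20521 + 102) = -42151 - √(102 + I*√20521)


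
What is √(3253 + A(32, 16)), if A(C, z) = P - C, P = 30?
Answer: √3251 ≈ 57.018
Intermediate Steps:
A(C, z) = 30 - C
√(3253 + A(32, 16)) = √(3253 + (30 - 1*32)) = √(3253 + (30 - 32)) = √(3253 - 2) = √3251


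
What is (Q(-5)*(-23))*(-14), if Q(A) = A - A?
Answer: 0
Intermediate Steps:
Q(A) = 0
(Q(-5)*(-23))*(-14) = (0*(-23))*(-14) = 0*(-14) = 0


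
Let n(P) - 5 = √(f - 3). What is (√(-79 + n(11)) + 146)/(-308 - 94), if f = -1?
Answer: -73/201 - √(-74 + 2*I)/402 ≈ -0.36347 - 0.021401*I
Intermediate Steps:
n(P) = 5 + 2*I (n(P) = 5 + √(-1 - 3) = 5 + √(-4) = 5 + 2*I)
(√(-79 + n(11)) + 146)/(-308 - 94) = (√(-79 + (5 + 2*I)) + 146)/(-308 - 94) = (√(-74 + 2*I) + 146)/(-402) = (146 + √(-74 + 2*I))*(-1/402) = -73/201 - √(-74 + 2*I)/402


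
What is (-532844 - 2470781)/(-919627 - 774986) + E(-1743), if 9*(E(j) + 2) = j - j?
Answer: -385601/1694613 ≈ -0.22755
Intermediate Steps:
E(j) = -2 (E(j) = -2 + (j - j)/9 = -2 + (⅑)*0 = -2 + 0 = -2)
(-532844 - 2470781)/(-919627 - 774986) + E(-1743) = (-532844 - 2470781)/(-919627 - 774986) - 2 = -3003625/(-1694613) - 2 = -3003625*(-1/1694613) - 2 = 3003625/1694613 - 2 = -385601/1694613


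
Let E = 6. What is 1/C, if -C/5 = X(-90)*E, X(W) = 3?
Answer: -1/90 ≈ -0.011111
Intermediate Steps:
C = -90 (C = -15*6 = -5*18 = -90)
1/C = 1/(-90) = -1/90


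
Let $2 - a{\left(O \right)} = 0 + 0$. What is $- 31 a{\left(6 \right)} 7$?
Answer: $-434$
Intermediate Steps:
$a{\left(O \right)} = 2$ ($a{\left(O \right)} = 2 - \left(0 + 0\right) = 2 - 0 = 2 + 0 = 2$)
$- 31 a{\left(6 \right)} 7 = \left(-31\right) 2 \cdot 7 = \left(-62\right) 7 = -434$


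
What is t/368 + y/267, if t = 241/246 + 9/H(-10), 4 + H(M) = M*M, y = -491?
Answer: -236686631/128911872 ≈ -1.8360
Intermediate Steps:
H(M) = -4 + M**2 (H(M) = -4 + M*M = -4 + M**2)
t = 4225/3936 (t = 241/246 + 9/(-4 + (-10)**2) = 241*(1/246) + 9/(-4 + 100) = 241/246 + 9/96 = 241/246 + 9*(1/96) = 241/246 + 3/32 = 4225/3936 ≈ 1.0734)
t/368 + y/267 = (4225/3936)/368 - 491/267 = (4225/3936)*(1/368) - 491*1/267 = 4225/1448448 - 491/267 = -236686631/128911872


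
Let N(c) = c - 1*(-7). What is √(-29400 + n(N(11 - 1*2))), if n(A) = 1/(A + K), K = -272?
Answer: I*√7526401/16 ≈ 171.46*I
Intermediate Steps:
N(c) = 7 + c (N(c) = c + 7 = 7 + c)
n(A) = 1/(-272 + A) (n(A) = 1/(A - 272) = 1/(-272 + A))
√(-29400 + n(N(11 - 1*2))) = √(-29400 + 1/(-272 + (7 + (11 - 1*2)))) = √(-29400 + 1/(-272 + (7 + (11 - 2)))) = √(-29400 + 1/(-272 + (7 + 9))) = √(-29400 + 1/(-272 + 16)) = √(-29400 + 1/(-256)) = √(-29400 - 1/256) = √(-7526401/256) = I*√7526401/16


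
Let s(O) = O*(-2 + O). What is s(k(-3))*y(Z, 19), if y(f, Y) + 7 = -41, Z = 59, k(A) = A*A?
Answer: -3024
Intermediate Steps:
k(A) = A**2
y(f, Y) = -48 (y(f, Y) = -7 - 41 = -48)
s(k(-3))*y(Z, 19) = ((-3)**2*(-2 + (-3)**2))*(-48) = (9*(-2 + 9))*(-48) = (9*7)*(-48) = 63*(-48) = -3024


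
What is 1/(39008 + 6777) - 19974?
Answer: -914509589/45785 ≈ -19974.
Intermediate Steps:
1/(39008 + 6777) - 19974 = 1/45785 - 19974 = -914509589/45785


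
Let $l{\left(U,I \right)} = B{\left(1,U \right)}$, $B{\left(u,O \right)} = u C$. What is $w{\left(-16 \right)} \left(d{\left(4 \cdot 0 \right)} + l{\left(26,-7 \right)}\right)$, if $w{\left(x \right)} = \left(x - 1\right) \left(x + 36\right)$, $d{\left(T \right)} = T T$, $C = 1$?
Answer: $-340$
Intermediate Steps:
$d{\left(T \right)} = T^{2}$
$w{\left(x \right)} = \left(-1 + x\right) \left(36 + x\right)$
$B{\left(u,O \right)} = u$ ($B{\left(u,O \right)} = u 1 = u$)
$l{\left(U,I \right)} = 1$
$w{\left(-16 \right)} \left(d{\left(4 \cdot 0 \right)} + l{\left(26,-7 \right)}\right) = \left(-36 + \left(-16\right)^{2} + 35 \left(-16\right)\right) \left(\left(4 \cdot 0\right)^{2} + 1\right) = \left(-36 + 256 - 560\right) \left(0^{2} + 1\right) = - 340 \left(0 + 1\right) = \left(-340\right) 1 = -340$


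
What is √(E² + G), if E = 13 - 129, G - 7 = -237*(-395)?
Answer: √107078 ≈ 327.23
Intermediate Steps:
G = 93622 (G = 7 - 237*(-395) = 7 + 93615 = 93622)
E = -116
√(E² + G) = √((-116)² + 93622) = √(13456 + 93622) = √107078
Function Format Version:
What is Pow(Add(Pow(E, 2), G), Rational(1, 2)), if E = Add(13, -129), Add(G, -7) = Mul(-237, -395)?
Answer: Pow(107078, Rational(1, 2)) ≈ 327.23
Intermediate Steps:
G = 93622 (G = Add(7, Mul(-237, -395)) = Add(7, 93615) = 93622)
E = -116
Pow(Add(Pow(E, 2), G), Rational(1, 2)) = Pow(Add(Pow(-116, 2), 93622), Rational(1, 2)) = Pow(Add(13456, 93622), Rational(1, 2)) = Pow(107078, Rational(1, 2))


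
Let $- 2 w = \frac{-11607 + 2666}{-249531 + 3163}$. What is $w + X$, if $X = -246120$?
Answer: $- \frac{121272193261}{492736} \approx -2.4612 \cdot 10^{5}$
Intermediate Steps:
$w = - \frac{8941}{492736}$ ($w = - \frac{\left(-11607 + 2666\right) \frac{1}{-249531 + 3163}}{2} = - \frac{\left(-8941\right) \frac{1}{-246368}}{2} = - \frac{\left(-8941\right) \left(- \frac{1}{246368}\right)}{2} = \left(- \frac{1}{2}\right) \frac{8941}{246368} = - \frac{8941}{492736} \approx -0.018146$)
$w + X = - \frac{8941}{492736} - 246120 = - \frac{121272193261}{492736}$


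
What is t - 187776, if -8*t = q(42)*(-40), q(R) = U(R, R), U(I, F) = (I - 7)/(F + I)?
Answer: -2253287/12 ≈ -1.8777e+5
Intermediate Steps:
U(I, F) = (-7 + I)/(F + I)
q(R) = (-7 + R)/(2*R) (q(R) = (-7 + R)/(R + R) = (-7 + R)/((2*R)) = (1/(2*R))*(-7 + R) = (-7 + R)/(2*R))
t = 25/12 (t = -(½)*(-7 + 42)/42*(-40)/8 = -(½)*(1/42)*35*(-40)/8 = -5*(-40)/96 = -⅛*(-50/3) = 25/12 ≈ 2.0833)
t - 187776 = 25/12 - 187776 = -2253287/12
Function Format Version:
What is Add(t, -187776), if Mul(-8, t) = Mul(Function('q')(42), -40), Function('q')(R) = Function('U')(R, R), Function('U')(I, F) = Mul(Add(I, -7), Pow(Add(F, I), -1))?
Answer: Rational(-2253287, 12) ≈ -1.8777e+5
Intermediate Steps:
Function('U')(I, F) = Mul(Pow(Add(F, I), -1), Add(-7, I)) (Function('U')(I, F) = Mul(Add(-7, I), Pow(Add(F, I), -1)) = Mul(Pow(Add(F, I), -1), Add(-7, I)))
Function('q')(R) = Mul(Rational(1, 2), Pow(R, -1), Add(-7, R)) (Function('q')(R) = Mul(Pow(Add(R, R), -1), Add(-7, R)) = Mul(Pow(Mul(2, R), -1), Add(-7, R)) = Mul(Mul(Rational(1, 2), Pow(R, -1)), Add(-7, R)) = Mul(Rational(1, 2), Pow(R, -1), Add(-7, R)))
t = Rational(25, 12) (t = Mul(Rational(-1, 8), Mul(Mul(Rational(1, 2), Pow(42, -1), Add(-7, 42)), -40)) = Mul(Rational(-1, 8), Mul(Mul(Rational(1, 2), Rational(1, 42), 35), -40)) = Mul(Rational(-1, 8), Mul(Rational(5, 12), -40)) = Mul(Rational(-1, 8), Rational(-50, 3)) = Rational(25, 12) ≈ 2.0833)
Add(t, -187776) = Add(Rational(25, 12), -187776) = Rational(-2253287, 12)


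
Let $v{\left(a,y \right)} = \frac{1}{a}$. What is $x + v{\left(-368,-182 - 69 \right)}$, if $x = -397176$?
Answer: $- \frac{146160769}{368} \approx -3.9718 \cdot 10^{5}$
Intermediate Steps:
$x + v{\left(-368,-182 - 69 \right)} = -397176 + \frac{1}{-368} = -397176 - \frac{1}{368} = - \frac{146160769}{368}$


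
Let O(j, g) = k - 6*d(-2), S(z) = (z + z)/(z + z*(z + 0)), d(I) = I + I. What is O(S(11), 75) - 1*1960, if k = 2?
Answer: -1934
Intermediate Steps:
d(I) = 2*I
S(z) = 2*z/(z + z²) (S(z) = (2*z)/(z + z*z) = (2*z)/(z + z²) = 2*z/(z + z²))
O(j, g) = 26 (O(j, g) = 2 - 12*(-2) = 2 - 6*(-4) = 2 + 24 = 26)
O(S(11), 75) - 1*1960 = 26 - 1*1960 = 26 - 1960 = -1934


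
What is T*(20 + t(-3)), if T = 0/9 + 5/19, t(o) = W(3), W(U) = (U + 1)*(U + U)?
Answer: 220/19 ≈ 11.579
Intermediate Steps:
W(U) = 2*U*(1 + U) (W(U) = (1 + U)*(2*U) = 2*U*(1 + U))
t(o) = 24 (t(o) = 2*3*(1 + 3) = 2*3*4 = 24)
T = 5/19 (T = 0*(⅑) + 5*(1/19) = 0 + 5/19 = 5/19 ≈ 0.26316)
T*(20 + t(-3)) = 5*(20 + 24)/19 = (5/19)*44 = 220/19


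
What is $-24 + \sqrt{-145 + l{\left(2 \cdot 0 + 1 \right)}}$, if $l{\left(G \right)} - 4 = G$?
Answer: $-24 + 2 i \sqrt{35} \approx -24.0 + 11.832 i$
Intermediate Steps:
$l{\left(G \right)} = 4 + G$
$-24 + \sqrt{-145 + l{\left(2 \cdot 0 + 1 \right)}} = -24 + \sqrt{-145 + \left(4 + \left(2 \cdot 0 + 1\right)\right)} = -24 + \sqrt{-145 + \left(4 + \left(0 + 1\right)\right)} = -24 + \sqrt{-145 + \left(4 + 1\right)} = -24 + \sqrt{-145 + 5} = -24 + \sqrt{-140} = -24 + 2 i \sqrt{35}$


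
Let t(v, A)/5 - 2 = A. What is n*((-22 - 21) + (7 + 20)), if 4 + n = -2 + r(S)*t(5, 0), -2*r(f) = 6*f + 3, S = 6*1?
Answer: 3216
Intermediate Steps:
t(v, A) = 10 + 5*A
S = 6
r(f) = -3/2 - 3*f (r(f) = -(6*f + 3)/2 = -(3 + 6*f)/2 = -3/2 - 3*f)
n = -201 (n = -4 + (-2 + (-3/2 - 3*6)*(10 + 5*0)) = -4 + (-2 + (-3/2 - 18)*(10 + 0)) = -4 + (-2 - 39/2*10) = -4 + (-2 - 195) = -4 - 197 = -201)
n*((-22 - 21) + (7 + 20)) = -201*((-22 - 21) + (7 + 20)) = -201*(-43 + 27) = -201*(-16) = 3216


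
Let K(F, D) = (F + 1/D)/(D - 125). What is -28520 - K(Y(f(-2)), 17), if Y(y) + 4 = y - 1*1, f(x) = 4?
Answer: -13090684/459 ≈ -28520.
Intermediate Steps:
Y(y) = -5 + y (Y(y) = -4 + (y - 1*1) = -4 + (y - 1) = -4 + (-1 + y) = -5 + y)
K(F, D) = (F + 1/D)/(-125 + D)
-28520 - K(Y(f(-2)), 17) = -28520 - (1 + 17*(-5 + 4))/(17*(-125 + 17)) = -28520 - (1 + 17*(-1))/(17*(-108)) = -28520 - (-1)*(1 - 17)/(17*108) = -28520 - (-1)*(-16)/(17*108) = -28520 - 1*4/459 = -28520 - 4/459 = -13090684/459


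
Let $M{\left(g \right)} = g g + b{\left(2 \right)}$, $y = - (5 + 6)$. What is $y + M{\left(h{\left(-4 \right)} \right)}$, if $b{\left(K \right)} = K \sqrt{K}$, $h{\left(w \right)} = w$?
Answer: $5 + 2 \sqrt{2} \approx 7.8284$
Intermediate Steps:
$b{\left(K \right)} = K^{\frac{3}{2}}$
$y = -11$ ($y = \left(-1\right) 11 = -11$)
$M{\left(g \right)} = g^{2} + 2 \sqrt{2}$ ($M{\left(g \right)} = g g + 2^{\frac{3}{2}} = g^{2} + 2 \sqrt{2}$)
$y + M{\left(h{\left(-4 \right)} \right)} = -11 + \left(\left(-4\right)^{2} + 2 \sqrt{2}\right) = -11 + \left(16 + 2 \sqrt{2}\right) = 5 + 2 \sqrt{2}$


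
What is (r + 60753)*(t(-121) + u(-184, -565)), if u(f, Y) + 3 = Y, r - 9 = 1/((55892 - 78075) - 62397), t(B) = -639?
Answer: -6203074700513/84580 ≈ -7.3340e+7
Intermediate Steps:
r = 761219/84580 (r = 9 + 1/((55892 - 78075) - 62397) = 9 + 1/(-22183 - 62397) = 9 + 1/(-84580) = 9 - 1/84580 = 761219/84580 ≈ 9.0000)
u(f, Y) = -3 + Y
(r + 60753)*(t(-121) + u(-184, -565)) = (761219/84580 + 60753)*(-639 + (-3 - 565)) = 5139249959*(-639 - 568)/84580 = (5139249959/84580)*(-1207) = -6203074700513/84580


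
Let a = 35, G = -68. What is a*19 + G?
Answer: 597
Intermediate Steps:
a*19 + G = 35*19 - 68 = 665 - 68 = 597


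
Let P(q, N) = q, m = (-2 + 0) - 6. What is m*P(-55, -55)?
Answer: 440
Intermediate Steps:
m = -8 (m = -2 - 6 = -8)
m*P(-55, -55) = -8*(-55) = 440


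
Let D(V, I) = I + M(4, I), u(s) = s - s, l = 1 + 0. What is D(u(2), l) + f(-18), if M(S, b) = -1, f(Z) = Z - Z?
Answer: 0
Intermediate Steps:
f(Z) = 0
l = 1
u(s) = 0
D(V, I) = -1 + I (D(V, I) = I - 1 = -1 + I)
D(u(2), l) + f(-18) = (-1 + 1) + 0 = 0 + 0 = 0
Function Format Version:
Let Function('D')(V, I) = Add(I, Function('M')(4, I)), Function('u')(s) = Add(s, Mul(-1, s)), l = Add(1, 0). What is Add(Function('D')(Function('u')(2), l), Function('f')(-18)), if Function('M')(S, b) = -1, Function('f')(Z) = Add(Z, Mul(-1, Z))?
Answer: 0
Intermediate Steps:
Function('f')(Z) = 0
l = 1
Function('u')(s) = 0
Function('D')(V, I) = Add(-1, I) (Function('D')(V, I) = Add(I, -1) = Add(-1, I))
Add(Function('D')(Function('u')(2), l), Function('f')(-18)) = Add(Add(-1, 1), 0) = Add(0, 0) = 0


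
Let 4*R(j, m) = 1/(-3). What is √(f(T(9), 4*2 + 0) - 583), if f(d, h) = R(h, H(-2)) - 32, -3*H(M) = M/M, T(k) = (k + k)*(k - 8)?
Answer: 11*I*√183/6 ≈ 24.801*I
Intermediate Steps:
T(k) = 2*k*(-8 + k) (T(k) = (2*k)*(-8 + k) = 2*k*(-8 + k))
H(M) = -⅓ (H(M) = -M/(3*M) = -⅓*1 = -⅓)
R(j, m) = -1/12 (R(j, m) = (¼)/(-3) = (¼)*(-⅓) = -1/12)
f(d, h) = -385/12 (f(d, h) = -1/12 - 32 = -385/12)
√(f(T(9), 4*2 + 0) - 583) = √(-385/12 - 583) = √(-7381/12) = 11*I*√183/6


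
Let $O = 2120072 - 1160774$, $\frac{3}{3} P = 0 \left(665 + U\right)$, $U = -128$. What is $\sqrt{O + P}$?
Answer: $\sqrt{959298} \approx 979.44$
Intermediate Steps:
$P = 0$ ($P = 0 \left(665 - 128\right) = 0 \cdot 537 = 0$)
$O = 959298$ ($O = 2120072 - 1160774 = 959298$)
$\sqrt{O + P} = \sqrt{959298 + 0} = \sqrt{959298}$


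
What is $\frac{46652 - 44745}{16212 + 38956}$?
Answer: $\frac{1907}{55168} \approx 0.034567$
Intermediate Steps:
$\frac{46652 - 44745}{16212 + 38956} = \frac{1907}{55168}$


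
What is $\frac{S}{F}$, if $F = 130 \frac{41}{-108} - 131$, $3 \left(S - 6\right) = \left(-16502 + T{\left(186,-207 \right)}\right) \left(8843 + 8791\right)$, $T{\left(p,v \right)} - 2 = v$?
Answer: $\frac{5303001960}{9739} \approx 5.4451 \cdot 10^{5}$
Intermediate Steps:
$T{\left(p,v \right)} = 2 + v$
$S = -98203740$ ($S = 6 + \frac{\left(-16502 + \left(2 - 207\right)\right) \left(8843 + 8791\right)}{3} = 6 + \frac{\left(-16502 - 205\right) 17634}{3} = 6 + \frac{\left(-16707\right) 17634}{3} = 6 + \frac{1}{3} \left(-294611238\right) = 6 - 98203746 = -98203740$)
$F = - \frac{9739}{54}$ ($F = 130 \cdot 41 \left(- \frac{1}{108}\right) - 131 = 130 \left(- \frac{41}{108}\right) - 131 = - \frac{2665}{54} - 131 = - \frac{9739}{54} \approx -180.35$)
$\frac{S}{F} = - \frac{98203740}{- \frac{9739}{54}} = \left(-98203740\right) \left(- \frac{54}{9739}\right) = \frac{5303001960}{9739}$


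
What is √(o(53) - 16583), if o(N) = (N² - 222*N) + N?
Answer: I*√25487 ≈ 159.65*I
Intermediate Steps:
o(N) = N² - 221*N
√(o(53) - 16583) = √(53*(-221 + 53) - 16583) = √(53*(-168) - 16583) = √(-8904 - 16583) = √(-25487) = I*√25487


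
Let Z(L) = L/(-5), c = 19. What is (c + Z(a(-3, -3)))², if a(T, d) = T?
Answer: 9604/25 ≈ 384.16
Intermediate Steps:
Z(L) = -L/5 (Z(L) = L*(-⅕) = -L/5)
(c + Z(a(-3, -3)))² = (19 - ⅕*(-3))² = (19 + ⅗)² = (98/5)² = 9604/25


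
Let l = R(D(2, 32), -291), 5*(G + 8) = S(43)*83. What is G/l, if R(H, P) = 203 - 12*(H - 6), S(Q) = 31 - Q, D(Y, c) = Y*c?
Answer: 1036/2465 ≈ 0.42028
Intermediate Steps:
R(H, P) = 275 - 12*H (R(H, P) = 203 - 12*(-6 + H) = 203 - (-72 + 12*H) = 203 + (72 - 12*H) = 275 - 12*H)
G = -1036/5 (G = -8 + ((31 - 1*43)*83)/5 = -8 + ((31 - 43)*83)/5 = -8 + (-12*83)/5 = -8 + (⅕)*(-996) = -8 - 996/5 = -1036/5 ≈ -207.20)
l = -493 (l = 275 - 24*32 = 275 - 12*64 = 275 - 768 = -493)
G/l = -1036/5/(-493) = -1036/5*(-1/493) = 1036/2465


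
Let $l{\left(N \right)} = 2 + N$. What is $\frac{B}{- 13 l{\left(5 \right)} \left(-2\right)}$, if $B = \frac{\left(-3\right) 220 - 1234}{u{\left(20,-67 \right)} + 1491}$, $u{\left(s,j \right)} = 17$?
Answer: $- \frac{947}{137228} \approx -0.0069009$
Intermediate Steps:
$B = - \frac{947}{754}$ ($B = \frac{\left(-3\right) 220 - 1234}{17 + 1491} = \frac{-660 - 1234}{1508} = \left(-1894\right) \frac{1}{1508} = - \frac{947}{754} \approx -1.256$)
$\frac{B}{- 13 l{\left(5 \right)} \left(-2\right)} = - \frac{947}{754 - 13 \left(2 + 5\right) \left(-2\right)} = - \frac{947}{754 \left(-13\right) 7 \left(-2\right)} = - \frac{947}{754 \left(\left(-91\right) \left(-2\right)\right)} = - \frac{947}{754 \cdot 182} = \left(- \frac{947}{754}\right) \frac{1}{182} = - \frac{947}{137228}$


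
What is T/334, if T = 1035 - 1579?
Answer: -272/167 ≈ -1.6287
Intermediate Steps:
T = -544
T/334 = -544/334 = -544*1/334 = -272/167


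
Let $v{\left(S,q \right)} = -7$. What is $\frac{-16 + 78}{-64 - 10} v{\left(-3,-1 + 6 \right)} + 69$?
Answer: $\frac{2770}{37} \approx 74.865$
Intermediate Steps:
$\frac{-16 + 78}{-64 - 10} v{\left(-3,-1 + 6 \right)} + 69 = \frac{-16 + 78}{-64 - 10} \left(-7\right) + 69 = \frac{62}{-64 - 10} \left(-7\right) + 69 = \frac{62}{-74} \left(-7\right) + 69 = 62 \left(- \frac{1}{74}\right) \left(-7\right) + 69 = \left(- \frac{31}{37}\right) \left(-7\right) + 69 = \frac{217}{37} + 69 = \frac{2770}{37}$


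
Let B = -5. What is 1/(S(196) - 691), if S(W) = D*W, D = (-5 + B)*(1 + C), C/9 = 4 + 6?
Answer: -1/179051 ≈ -5.5850e-6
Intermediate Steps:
C = 90 (C = 9*(4 + 6) = 9*10 = 90)
D = -910 (D = (-5 - 5)*(1 + 90) = -10*91 = -910)
S(W) = -910*W
1/(S(196) - 691) = 1/(-910*196 - 691) = 1/(-178360 - 691) = 1/(-179051) = -1/179051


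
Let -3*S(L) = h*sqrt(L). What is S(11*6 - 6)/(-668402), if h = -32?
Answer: -32*sqrt(15)/1002603 ≈ -0.00012361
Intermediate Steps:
S(L) = 32*sqrt(L)/3 (S(L) = -(-32)*sqrt(L)/3 = 32*sqrt(L)/3)
S(11*6 - 6)/(-668402) = (32*sqrt(11*6 - 6)/3)/(-668402) = (32*sqrt(66 - 6)/3)*(-1/668402) = (32*sqrt(60)/3)*(-1/668402) = (32*(2*sqrt(15))/3)*(-1/668402) = (64*sqrt(15)/3)*(-1/668402) = -32*sqrt(15)/1002603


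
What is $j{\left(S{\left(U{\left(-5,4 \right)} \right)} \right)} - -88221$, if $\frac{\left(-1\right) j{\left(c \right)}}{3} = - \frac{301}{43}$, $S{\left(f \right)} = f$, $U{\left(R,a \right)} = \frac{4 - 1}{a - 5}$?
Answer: $88242$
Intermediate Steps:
$U{\left(R,a \right)} = \frac{3}{-5 + a}$
$j{\left(c \right)} = 21$ ($j{\left(c \right)} = - 3 \left(- \frac{301}{43}\right) = - 3 \left(\left(-301\right) \frac{1}{43}\right) = \left(-3\right) \left(-7\right) = 21$)
$j{\left(S{\left(U{\left(-5,4 \right)} \right)} \right)} - -88221 = 21 - -88221 = 21 + 88221 = 88242$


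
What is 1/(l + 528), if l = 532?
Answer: 1/1060 ≈ 0.00094340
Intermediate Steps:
1/(l + 528) = 1/(532 + 528) = 1/1060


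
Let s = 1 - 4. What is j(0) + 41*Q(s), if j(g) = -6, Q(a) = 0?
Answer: -6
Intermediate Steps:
s = -3
j(0) + 41*Q(s) = -6 + 41*0 = -6 + 0 = -6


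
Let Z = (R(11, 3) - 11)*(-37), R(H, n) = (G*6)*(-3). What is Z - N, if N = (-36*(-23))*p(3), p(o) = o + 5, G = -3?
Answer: -8215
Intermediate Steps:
p(o) = 5 + o
R(H, n) = 54 (R(H, n) = -3*6*(-3) = -18*(-3) = 54)
N = 6624 (N = (-36*(-23))*(5 + 3) = 828*8 = 6624)
Z = -1591 (Z = (54 - 11)*(-37) = 43*(-37) = -1591)
Z - N = -1591 - 1*6624 = -1591 - 6624 = -8215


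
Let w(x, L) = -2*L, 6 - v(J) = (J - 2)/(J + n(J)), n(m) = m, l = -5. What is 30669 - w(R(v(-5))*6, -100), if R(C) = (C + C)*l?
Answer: 30469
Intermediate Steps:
v(J) = 6 - (-2 + J)/(2*J) (v(J) = 6 - (J - 2)/(J + J) = 6 - (-2 + J)/(2*J))
R(C) = -10*C (R(C) = (C + C)*(-5) = (2*C)*(-5) = -10*C)
30669 - w(R(v(-5))*6, -100) = 30669 - (-2)*(-100) = 30669 - 1*200 = 30669 - 200 = 30469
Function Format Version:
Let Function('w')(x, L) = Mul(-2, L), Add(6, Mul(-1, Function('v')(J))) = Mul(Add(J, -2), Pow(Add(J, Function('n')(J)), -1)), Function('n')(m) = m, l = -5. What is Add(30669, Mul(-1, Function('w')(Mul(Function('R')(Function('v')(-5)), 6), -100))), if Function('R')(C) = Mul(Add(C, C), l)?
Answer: 30469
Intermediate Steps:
Function('v')(J) = Add(6, Mul(Rational(-1, 2), Pow(J, -1), Add(-2, J))) (Function('v')(J) = Add(6, Mul(-1, Mul(Add(J, -2), Pow(Add(J, J), -1)))) = Add(6, Mul(-1, Mul(Add(-2, J), Pow(Mul(2, J), -1)))) = Add(6, Mul(-1, Mul(Add(-2, J), Mul(Rational(1, 2), Pow(J, -1))))) = Add(6, Mul(-1, Mul(Rational(1, 2), Pow(J, -1), Add(-2, J)))) = Add(6, Mul(Rational(-1, 2), Pow(J, -1), Add(-2, J))))
Function('R')(C) = Mul(-10, C) (Function('R')(C) = Mul(Add(C, C), -5) = Mul(Mul(2, C), -5) = Mul(-10, C))
Add(30669, Mul(-1, Function('w')(Mul(Function('R')(Function('v')(-5)), 6), -100))) = Add(30669, Mul(-1, Mul(-2, -100))) = Add(30669, Mul(-1, 200)) = Add(30669, -200) = 30469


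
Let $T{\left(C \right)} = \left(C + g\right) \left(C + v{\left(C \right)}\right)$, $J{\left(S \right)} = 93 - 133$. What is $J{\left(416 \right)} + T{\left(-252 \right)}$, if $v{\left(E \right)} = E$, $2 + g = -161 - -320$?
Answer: $47840$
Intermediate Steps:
$g = 157$ ($g = -2 - -159 = -2 + \left(-161 + 320\right) = -2 + 159 = 157$)
$J{\left(S \right)} = -40$ ($J{\left(S \right)} = 93 - 133 = -40$)
$T{\left(C \right)} = 2 C \left(157 + C\right)$ ($T{\left(C \right)} = \left(C + 157\right) \left(C + C\right) = \left(157 + C\right) 2 C = 2 C \left(157 + C\right)$)
$J{\left(416 \right)} + T{\left(-252 \right)} = -40 + 2 \left(-252\right) \left(157 - 252\right) = -40 + 2 \left(-252\right) \left(-95\right) = -40 + 47880 = 47840$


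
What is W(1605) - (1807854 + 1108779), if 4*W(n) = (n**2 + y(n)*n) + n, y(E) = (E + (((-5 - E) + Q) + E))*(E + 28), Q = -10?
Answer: 1039561362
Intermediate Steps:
y(E) = (-15 + E)*(28 + E) (y(E) = (E + (((-5 - E) - 10) + E))*(E + 28) = (E + ((-15 - E) + E))*(28 + E) = (E - 15)*(28 + E) = (-15 + E)*(28 + E))
W(n) = n/4 + n**2/4 + n*(-420 + n**2 + 13*n)/4 (W(n) = ((n**2 + (-420 + n**2 + 13*n)*n) + n)/4 = ((n**2 + n*(-420 + n**2 + 13*n)) + n)/4 = (n + n**2 + n*(-420 + n**2 + 13*n))/4 = n/4 + n**2/4 + n*(-420 + n**2 + 13*n)/4)
W(1605) - (1807854 + 1108779) = (1/4)*1605*(-419 + 1605**2 + 14*1605) - (1807854 + 1108779) = (1/4)*1605*(-419 + 2576025 + 22470) - 1*2916633 = (1/4)*1605*2598076 - 2916633 = 1042477995 - 2916633 = 1039561362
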